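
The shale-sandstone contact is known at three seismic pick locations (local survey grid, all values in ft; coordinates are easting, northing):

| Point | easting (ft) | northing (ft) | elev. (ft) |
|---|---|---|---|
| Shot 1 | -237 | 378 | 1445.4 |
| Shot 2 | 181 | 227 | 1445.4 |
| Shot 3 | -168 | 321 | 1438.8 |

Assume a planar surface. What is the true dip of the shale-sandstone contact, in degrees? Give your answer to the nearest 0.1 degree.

Two edge vectors: Shot 1→Shot 2 = (418, -151, 0), Shot 1→Shot 3 = (69, -57, -6.6).
Normal n = (Shot 1→Shot 2) × (Shot 1→Shot 3) = (996.6, 2758.8, -13407).
So ∂z/∂easting = −n_x/n_z = 0.07433 and ∂z/∂northing = −n_y/n_z = 0.20577.
Gradient magnitude |∇z| = √(a² + b²) = √(0.00553 + 0.04234) = 0.21879.
True dip = arctan(0.21879) = 12.3°, dipping toward SSW (azimuth ≈ 200°).

12.3°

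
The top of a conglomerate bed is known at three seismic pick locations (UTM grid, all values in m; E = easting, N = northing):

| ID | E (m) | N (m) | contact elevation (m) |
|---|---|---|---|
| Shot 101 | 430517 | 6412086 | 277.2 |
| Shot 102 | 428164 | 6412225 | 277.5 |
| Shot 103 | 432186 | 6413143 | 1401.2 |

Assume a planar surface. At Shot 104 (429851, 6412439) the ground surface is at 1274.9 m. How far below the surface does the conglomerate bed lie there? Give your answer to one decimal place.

692.5 m

Two edge vectors: Shot 101→Shot 102 = (-2353, 139, 0.3), Shot 101→Shot 103 = (1669, 1057, 1124).
Normal n = (Shot 101→Shot 102) × (Shot 101→Shot 103) = (155918.9, 2645272.7, -2719112).
So ∂z/∂E = −n_x/n_z = 0.057341845 and ∂z/∂N = −n_y/n_z = 0.972844333.
Intercept c from Shot 101: 277.2 − 24686.64 − 6237961.53 = −6262370.97.
At (429851, 6412439): z_contact = 24648.45 + 6238304.94 − 6262370.97 = 582.42 m.
Depth below ground = 1274.9 − 582.42 = 692.5 m.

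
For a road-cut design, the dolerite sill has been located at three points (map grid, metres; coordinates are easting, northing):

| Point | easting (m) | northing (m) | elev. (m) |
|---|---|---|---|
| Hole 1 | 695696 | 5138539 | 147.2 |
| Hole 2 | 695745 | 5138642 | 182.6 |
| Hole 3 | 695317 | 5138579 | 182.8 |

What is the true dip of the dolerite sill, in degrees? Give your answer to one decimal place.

Let the plane be z = a·easting + b·northing + c.
Hole 2−Hole 1: 49a + 103b = 35.4;  Hole 3−Hole 1: −379a + 40b = 35.6.
Solving gives a = −0.05490, b = 0.36981.
Gradient magnitude |∇z| = √(a² + b²) = √(0.00301 + 0.13676) = 0.37386.
True dip = arctan(0.37386) = 20.5°, dipping toward S (azimuth ≈ 172°).

20.5°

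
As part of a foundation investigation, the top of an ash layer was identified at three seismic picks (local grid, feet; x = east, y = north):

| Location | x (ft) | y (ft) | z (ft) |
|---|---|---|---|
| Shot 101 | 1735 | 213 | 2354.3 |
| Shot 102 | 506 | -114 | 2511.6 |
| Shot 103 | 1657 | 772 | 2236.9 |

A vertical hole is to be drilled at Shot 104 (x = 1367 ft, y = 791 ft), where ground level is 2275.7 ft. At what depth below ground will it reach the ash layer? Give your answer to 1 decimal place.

22.8 ft

Let the plane be z = a·x + b·y + c.
Shot 102−Shot 101: −1229a − 327b = 157.3;  Shot 103−Shot 101: −78a + 559b = −117.4.
Solving gives a = −0.069529, b = −0.219720.
Then c = 2354.3 − a·1735 − b·213 = 2521.73.
At (1367, 791): z_contact = −95.05 − 173.80 + 2521.73 = 2252.89 ft.
Depth below ground = 2275.7 − 2252.89 = 22.8 ft.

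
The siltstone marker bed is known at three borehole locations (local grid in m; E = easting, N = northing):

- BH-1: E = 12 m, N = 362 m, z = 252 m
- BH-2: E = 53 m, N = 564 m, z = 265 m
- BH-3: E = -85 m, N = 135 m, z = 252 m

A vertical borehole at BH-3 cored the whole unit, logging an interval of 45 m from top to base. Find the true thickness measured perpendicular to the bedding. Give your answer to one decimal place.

43.0 m

Let the plane be z = a·E + b·N + c.
BH-2−BH-1: 41a + 202b = 13;  BH-3−BH-1: −97a − 227b = 0.
Solving gives a = −0.28687, b = 0.12258.
|∇z| = √(a²+b²) = 0.31196, so dip δ = arctan(0.31196) = 17.33°.
True thickness = vertical thickness × cos δ = 45 × cos 17.33° = 43.0 m.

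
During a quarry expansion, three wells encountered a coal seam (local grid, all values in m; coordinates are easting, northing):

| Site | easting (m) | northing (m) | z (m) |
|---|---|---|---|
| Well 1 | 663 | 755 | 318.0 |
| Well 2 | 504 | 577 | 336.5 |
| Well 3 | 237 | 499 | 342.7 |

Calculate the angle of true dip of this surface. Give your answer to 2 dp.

6.45°

Two edge vectors: Well 1→Well 2 = (-159, -178, 18.5), Well 1→Well 3 = (-426, -256, 24.7).
Normal n = (Well 1→Well 2) × (Well 1→Well 3) = (339.4, -3953.7, -35124).
So ∂z/∂easting = −n_x/n_z = 0.00966 and ∂z/∂northing = −n_y/n_z = −0.11256.
Gradient magnitude |∇z| = √(a² + b²) = √(0.00009 + 0.01267) = 0.11298.
True dip = arctan(0.11298) = 6.45°, dipping toward N (azimuth ≈ 355°).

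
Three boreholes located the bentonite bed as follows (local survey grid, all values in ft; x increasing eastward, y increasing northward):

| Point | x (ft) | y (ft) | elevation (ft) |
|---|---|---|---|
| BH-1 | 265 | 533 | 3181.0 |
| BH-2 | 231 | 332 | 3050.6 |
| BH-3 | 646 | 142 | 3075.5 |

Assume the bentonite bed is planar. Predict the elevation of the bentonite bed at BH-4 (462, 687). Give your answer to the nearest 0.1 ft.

Let the plane be z = a·x + b·y + c.
BH-2−BH-1: −34a − 201b = −130.4;  BH-3−BH-1: 381a − 391b = −105.5.
Solving gives a = 0.33136, b = 0.59271.
Then c = 3181 − a·265 − b·533 = 2777.28.
At (462, 687): z = 153.1 + 407.2 + 2777.28 = 3337.6 ft.

3337.6 ft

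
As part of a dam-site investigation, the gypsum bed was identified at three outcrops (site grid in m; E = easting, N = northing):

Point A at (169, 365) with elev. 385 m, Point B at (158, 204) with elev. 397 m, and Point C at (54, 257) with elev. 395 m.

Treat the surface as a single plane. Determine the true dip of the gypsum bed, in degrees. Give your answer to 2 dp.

Two edge vectors: Point A→Point B = (-11, -161, 12), Point A→Point C = (-115, -108, 10).
Normal n = (Point A→Point B) × (Point A→Point C) = (-314, -1270, -17327).
So ∂z/∂E = −n_x/n_z = −0.01812 and ∂z/∂N = −n_y/n_z = −0.07330.
Gradient magnitude |∇z| = √(a² + b²) = √(0.00033 + 0.00537) = 0.07550.
True dip = arctan(0.07550) = 4.32°, dipping toward NNE (azimuth ≈ 014°).

4.32°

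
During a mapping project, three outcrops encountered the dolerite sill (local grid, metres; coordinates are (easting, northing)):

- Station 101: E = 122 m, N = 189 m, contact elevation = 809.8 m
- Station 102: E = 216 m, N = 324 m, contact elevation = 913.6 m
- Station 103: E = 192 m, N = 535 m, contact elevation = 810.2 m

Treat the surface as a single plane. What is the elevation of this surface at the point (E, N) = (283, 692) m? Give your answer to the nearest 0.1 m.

Two edge vectors: Station 101→Station 102 = (94, 135, 103.8), Station 101→Station 103 = (70, 346, 0.4).
Normal n = (Station 101→Station 102) × (Station 101→Station 103) = (-35860.8, 7228.4, 23074).
So ∂z/∂E = −n_x/n_z = 1.55416 and ∂z/∂N = −n_y/n_z = −0.31327.
Intercept c from Station 101: 809.8 − 189.61 + 59.21 = 679.40.
At (283, 692): z = 439.8 − 216.8 + 679.40 = 902.4 m.

902.4 m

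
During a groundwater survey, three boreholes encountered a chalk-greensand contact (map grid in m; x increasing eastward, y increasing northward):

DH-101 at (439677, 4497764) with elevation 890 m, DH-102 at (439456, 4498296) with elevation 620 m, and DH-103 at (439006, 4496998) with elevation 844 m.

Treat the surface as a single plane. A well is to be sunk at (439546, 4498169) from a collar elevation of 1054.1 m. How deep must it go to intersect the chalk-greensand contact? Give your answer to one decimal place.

353.3 m

Two edge vectors: DH-101→DH-102 = (-221, 532, -270), DH-101→DH-103 = (-671, -766, -46).
Normal n = (DH-101→DH-102) × (DH-101→DH-103) = (-231292, 171004, 526258).
So ∂z/∂x = −n_x/n_z = 0.439503057 and ∂z/∂y = −n_y/n_z = −0.324943279.
Intercept c from DH-101: 890 − 193239.39 + 1461518.18 = 1269168.80.
At (439546, 4498169): z_contact = 193181.81 − 1461649.78 + 1269168.80 = 700.82 m.
Depth below ground = 1054.1 − 700.82 = 353.3 m.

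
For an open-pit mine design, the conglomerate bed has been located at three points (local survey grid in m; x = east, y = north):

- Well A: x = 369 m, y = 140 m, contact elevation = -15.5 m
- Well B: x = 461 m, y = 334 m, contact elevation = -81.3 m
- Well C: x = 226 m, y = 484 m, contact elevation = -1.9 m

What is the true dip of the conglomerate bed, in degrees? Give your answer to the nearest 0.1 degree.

Two edge vectors: Well A→Well B = (92, 194, -65.8), Well A→Well C = (-143, 344, 13.6).
Normal n = (Well A→Well B) × (Well A→Well C) = (25273.6, 8158.2, 59390).
So ∂z/∂x = −n_x/n_z = −0.42555 and ∂z/∂y = −n_y/n_z = −0.13737.
Gradient magnitude |∇z| = √(a² + b²) = √(0.18110 + 0.01887) = 0.44717.
True dip = arctan(0.44717) = 24.1°, dipping toward ENE (azimuth ≈ 072°).

24.1°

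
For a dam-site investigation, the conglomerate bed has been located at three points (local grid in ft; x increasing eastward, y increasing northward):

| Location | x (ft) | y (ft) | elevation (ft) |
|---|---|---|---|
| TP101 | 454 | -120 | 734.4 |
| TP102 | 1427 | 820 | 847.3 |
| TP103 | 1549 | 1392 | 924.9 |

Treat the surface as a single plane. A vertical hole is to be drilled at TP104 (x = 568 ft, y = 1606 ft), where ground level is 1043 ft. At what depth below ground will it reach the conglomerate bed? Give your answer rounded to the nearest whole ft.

70 ft

Two edge vectors: TP101→TP102 = (973, 940, 112.9), TP101→TP103 = (1095, 1512, 190.5).
Normal n = (TP101→TP102) × (TP101→TP103) = (8365.2, -61731, 441876).
So ∂z/∂x = −n_x/n_z = −0.01893 and ∂z/∂y = −n_y/n_z = 0.13970.
Intercept c from TP101: 734.4 + 8.59 + 16.76 = 759.76.
At (568, 1606): z_contact = −10.8 + 224.4 + 759.76 = 973.4 ft.
Depth below ground = 1043 − 973.4 = 70 ft.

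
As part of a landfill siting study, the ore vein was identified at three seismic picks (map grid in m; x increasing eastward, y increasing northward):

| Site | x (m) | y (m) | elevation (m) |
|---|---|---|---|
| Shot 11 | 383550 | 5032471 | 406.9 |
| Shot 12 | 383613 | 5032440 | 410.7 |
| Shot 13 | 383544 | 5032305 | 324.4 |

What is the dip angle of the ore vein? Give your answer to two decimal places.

29.73°

Let the plane be z = a·x + b·y + c.
Shot 12−Shot 11: 63a − 31b = 3.8;  Shot 13−Shot 11: −6a − 166b = −82.5.
Solving gives a = 0.29954, b = 0.48616.
Gradient magnitude |∇z| = √(a² + b²) = √(0.08972 + 0.23635) = 0.57103.
True dip = arctan(0.57103) = 29.73°, dipping toward SSW (azimuth ≈ 212°).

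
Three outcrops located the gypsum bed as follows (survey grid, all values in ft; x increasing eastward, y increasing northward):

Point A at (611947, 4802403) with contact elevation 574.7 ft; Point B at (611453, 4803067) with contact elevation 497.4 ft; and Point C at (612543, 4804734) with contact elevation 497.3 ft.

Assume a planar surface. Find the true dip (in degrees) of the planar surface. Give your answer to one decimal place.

Two edge vectors: Point A→Point B = (-494, 664, -77.3), Point A→Point C = (596, 2331, -77.4).
Normal n = (Point A→Point B) × (Point A→Point C) = (128792.7, -84306.4, -1547258).
So ∂z/∂x = −n_x/n_z = 0.08324 and ∂z/∂y = −n_y/n_z = −0.05449.
Gradient magnitude |∇z| = √(a² + b²) = √(0.00693 + 0.00297) = 0.09949.
True dip = arctan(0.09949) = 5.7°, dipping toward WNW (azimuth ≈ 303°).

5.7°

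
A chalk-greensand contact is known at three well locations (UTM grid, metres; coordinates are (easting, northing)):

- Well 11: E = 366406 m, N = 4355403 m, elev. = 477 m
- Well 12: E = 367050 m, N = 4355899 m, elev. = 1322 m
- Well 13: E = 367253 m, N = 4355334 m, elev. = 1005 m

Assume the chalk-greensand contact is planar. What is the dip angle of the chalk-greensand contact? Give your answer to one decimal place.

Two edge vectors: Well 11→Well 12 = (644, 496, 845), Well 11→Well 13 = (847, -69, 528).
Normal n = (Well 11→Well 12) × (Well 11→Well 13) = (320193, 375683, -464548).
So ∂z/∂E = −n_x/n_z = 0.68926 and ∂z/∂N = −n_y/n_z = 0.80871.
Gradient magnitude |∇z| = √(a² + b²) = √(0.47508 + 0.65401) = 1.06258.
True dip = arctan(1.06258) = 46.7°, dipping toward SW (azimuth ≈ 220°).

46.7°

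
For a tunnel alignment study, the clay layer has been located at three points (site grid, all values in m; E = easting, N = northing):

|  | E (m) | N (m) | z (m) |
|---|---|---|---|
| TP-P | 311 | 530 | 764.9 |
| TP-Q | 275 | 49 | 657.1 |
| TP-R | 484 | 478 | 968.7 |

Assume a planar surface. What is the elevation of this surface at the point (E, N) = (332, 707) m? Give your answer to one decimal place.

Two edge vectors: TP-P→TP-Q = (-36, -481, -107.8), TP-P→TP-R = (173, -52, 203.8).
Normal n = (TP-P→TP-Q) × (TP-P→TP-R) = (-103633.4, -11312.6, 85085).
So ∂z/∂E = −n_x/n_z = 1.21800 and ∂z/∂N = −n_y/n_z = 0.13296.
Intercept c from TP-P: 764.9 − 378.80 − 70.47 = 315.64.
At (332, 707): z = 404.4 + 94.0 + 315.64 = 814.0 m.

814.0 m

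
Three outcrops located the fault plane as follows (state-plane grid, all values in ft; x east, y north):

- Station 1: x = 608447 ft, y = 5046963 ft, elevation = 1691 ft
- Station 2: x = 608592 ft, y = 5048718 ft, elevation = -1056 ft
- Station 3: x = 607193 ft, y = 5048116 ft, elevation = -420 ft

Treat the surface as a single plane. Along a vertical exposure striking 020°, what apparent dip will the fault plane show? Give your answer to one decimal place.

Let the plane be z = a·x + b·y + c.
Station 2−Station 1: 145a + 1755b = −2747;  Station 3−Station 1: −1254a + 1153b = −2111.
Solving gives a = 0.22700, b = −1.58400.
Unit vector along 020° is (sin 20°, cos 20°) = (0.3420, 0.9397).
Slope in that direction = a·(0.3420) + b·(0.9397) = −1.41083.
Apparent dip = arctan|1.41083| = 54.7° (true dip is 58.0°, so apparent ≤ true as expected).

54.7°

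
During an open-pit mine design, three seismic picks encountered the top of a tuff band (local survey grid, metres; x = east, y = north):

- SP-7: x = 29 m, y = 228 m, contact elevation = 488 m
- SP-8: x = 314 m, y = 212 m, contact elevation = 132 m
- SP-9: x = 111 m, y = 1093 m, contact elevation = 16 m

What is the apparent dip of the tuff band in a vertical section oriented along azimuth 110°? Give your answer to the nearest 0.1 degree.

46.4°

Let the plane be z = a·x + b·y + c.
SP-8−SP-7: 285a − 16b = −356;  SP-9−SP-7: 82a + 865b = −472.
Solving gives a = −1.27298, b = −0.42499.
Unit vector along 110° is (sin 110°, cos 110°) = (0.9397, -0.3420).
Slope in that direction = a·(0.9397) + b·(-0.3420) = −1.05086.
Apparent dip = arctan|1.05086| = 46.4° (true dip is 53.3°, so apparent ≤ true as expected).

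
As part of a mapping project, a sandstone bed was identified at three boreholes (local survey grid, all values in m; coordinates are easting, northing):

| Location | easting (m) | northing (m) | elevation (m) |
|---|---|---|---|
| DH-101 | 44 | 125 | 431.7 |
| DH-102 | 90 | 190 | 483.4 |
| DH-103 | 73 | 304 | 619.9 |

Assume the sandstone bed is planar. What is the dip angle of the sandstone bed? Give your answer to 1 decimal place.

Let the plane be z = a·easting + b·northing + c.
DH-102−DH-101: 46a + 65b = 51.7;  DH-103−DH-101: 29a + 179b = 188.2.
Solving gives a = −0.46916, b = 1.12741.
Gradient magnitude |∇z| = √(a² + b²) = √(0.22011 + 1.27104) = 1.22113.
True dip = arctan(1.22113) = 50.7°, dipping toward SSE (azimuth ≈ 157°).

50.7°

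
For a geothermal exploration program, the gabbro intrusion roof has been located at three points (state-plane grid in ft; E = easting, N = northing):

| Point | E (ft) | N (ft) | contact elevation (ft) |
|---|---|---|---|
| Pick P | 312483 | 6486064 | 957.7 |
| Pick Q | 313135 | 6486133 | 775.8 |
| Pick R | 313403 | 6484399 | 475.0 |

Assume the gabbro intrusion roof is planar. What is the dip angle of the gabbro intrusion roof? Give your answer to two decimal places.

17.72°

Two edge vectors: Pick P→Pick Q = (652, 69, -181.9), Pick P→Pick R = (920, -1665, -482.7).
Normal n = (Pick P→Pick Q) × (Pick P→Pick R) = (-336169.8, 147372.4, -1149060).
So ∂z/∂E = −n_x/n_z = −0.29256 and ∂z/∂N = −n_y/n_z = 0.12825.
Gradient magnitude |∇z| = √(a² + b²) = √(0.08559 + 0.01645) = 0.31944.
True dip = arctan(0.31944) = 17.72°, dipping toward ESE (azimuth ≈ 114°).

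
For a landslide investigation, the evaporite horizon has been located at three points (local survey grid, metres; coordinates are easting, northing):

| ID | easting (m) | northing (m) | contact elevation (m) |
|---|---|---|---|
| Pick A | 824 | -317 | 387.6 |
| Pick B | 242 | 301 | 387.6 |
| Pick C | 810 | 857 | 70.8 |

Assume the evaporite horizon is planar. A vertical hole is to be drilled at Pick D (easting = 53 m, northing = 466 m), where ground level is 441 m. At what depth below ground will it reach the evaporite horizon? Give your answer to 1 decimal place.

Let the plane be z = a·easting + b·northing + c.
Pick B−Pick A: −582a + 618b = 0;  Pick C−Pick A: −14a + 1174b = −316.8.
Solving gives a = −0.29021, b = −0.27331.
Then c = 387.6 − a·824 − b·-317 = 540.10.
At (53, 466): z_contact = −15.38 − 127.36 + 540.10 = 397.35 m.
Depth below ground = 441 − 397.35 = 43.6 m.

43.6 m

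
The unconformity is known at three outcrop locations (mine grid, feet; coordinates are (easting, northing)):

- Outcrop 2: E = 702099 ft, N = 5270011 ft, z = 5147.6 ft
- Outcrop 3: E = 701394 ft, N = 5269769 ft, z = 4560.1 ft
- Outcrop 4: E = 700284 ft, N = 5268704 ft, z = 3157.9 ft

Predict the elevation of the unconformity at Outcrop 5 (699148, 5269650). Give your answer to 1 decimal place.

Two edge vectors: Outcrop 2→Outcrop 3 = (-705, -242, -587.5), Outcrop 2→Outcrop 4 = (-1815, -1307, -1989.7).
Normal n = (Outcrop 2→Outcrop 3) × (Outcrop 2→Outcrop 4) = (-286355.1, -336426, 482205).
So ∂z/∂E = −n_x/n_z = 0.593845149 and ∂z/∂N = −n_y/n_z = 0.697682521.
Intercept c from Outcrop 2: 5147.6 − 416938.09 − 3676794.56 = −4088585.04.
At (699148, 5269650): z = 415185.6 + 3676542.7 − 4088585.04 = 3143.3 ft.

3143.3 ft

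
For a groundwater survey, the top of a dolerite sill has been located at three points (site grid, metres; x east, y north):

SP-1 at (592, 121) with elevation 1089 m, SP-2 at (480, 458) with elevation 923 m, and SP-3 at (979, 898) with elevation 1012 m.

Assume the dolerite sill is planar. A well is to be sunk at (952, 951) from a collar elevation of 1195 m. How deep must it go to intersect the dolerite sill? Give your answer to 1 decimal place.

Two edge vectors: SP-1→SP-2 = (-112, 337, -166), SP-1→SP-3 = (387, 777, -77).
Normal n = (SP-1→SP-2) × (SP-1→SP-3) = (103033, -72866, -217443).
So ∂z/∂x = −n_x/n_z = 0.47384 and ∂z/∂y = −n_y/n_z = −0.33510.
Intercept c from SP-1: 1089 − 280.51 + 40.55 = 849.03.
At (952, 951): z_contact = 451.09 − 318.68 + 849.03 = 981.45 m.
Depth below ground = 1195 − 981.45 = 213.6 m.

213.6 m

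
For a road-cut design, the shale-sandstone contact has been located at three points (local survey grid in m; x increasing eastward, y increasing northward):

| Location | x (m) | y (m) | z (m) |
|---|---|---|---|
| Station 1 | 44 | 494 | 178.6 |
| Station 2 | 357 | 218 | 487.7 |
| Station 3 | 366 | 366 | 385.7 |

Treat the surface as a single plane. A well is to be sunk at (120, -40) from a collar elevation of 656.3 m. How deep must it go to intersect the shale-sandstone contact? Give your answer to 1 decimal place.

70.6 m

Let the plane be z = a·x + b·y + c.
Station 2−Station 1: 313a − 276b = 309.1;  Station 3−Station 1: 322a − 128b = 207.1.
Solving gives a = 0.36049, b = −0.71111.
Then c = 178.6 − a·44 − b·494 = 514.03.
At (120, -40): z_contact = 43.26 + 28.44 + 514.03 = 585.73 m.
Depth below ground = 656.3 − 585.73 = 70.6 m.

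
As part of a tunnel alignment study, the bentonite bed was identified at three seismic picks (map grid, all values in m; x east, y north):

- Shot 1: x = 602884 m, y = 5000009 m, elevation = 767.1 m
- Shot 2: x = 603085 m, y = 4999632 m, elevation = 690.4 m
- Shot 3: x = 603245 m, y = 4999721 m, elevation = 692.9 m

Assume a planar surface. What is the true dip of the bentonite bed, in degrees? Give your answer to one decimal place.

10.2°

Two edge vectors: Shot 1→Shot 2 = (201, -377, -76.7), Shot 1→Shot 3 = (361, -288, -74.2).
Normal n = (Shot 1→Shot 2) × (Shot 1→Shot 3) = (5883.8, -12774.5, 78209).
So ∂z/∂x = −n_x/n_z = −0.07523 and ∂z/∂y = −n_y/n_z = 0.16334.
Gradient magnitude |∇z| = √(a² + b²) = √(0.00566 + 0.02668) = 0.17983.
True dip = arctan(0.17983) = 10.2°, dipping toward SSE (azimuth ≈ 155°).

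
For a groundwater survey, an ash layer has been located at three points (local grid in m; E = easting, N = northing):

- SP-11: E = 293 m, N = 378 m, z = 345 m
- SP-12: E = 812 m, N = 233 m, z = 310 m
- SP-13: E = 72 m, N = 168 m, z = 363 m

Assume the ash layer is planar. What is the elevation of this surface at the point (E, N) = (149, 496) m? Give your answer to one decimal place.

Let the plane be z = a·E + b·N + c.
SP-12−SP-11: 519a − 145b = −35;  SP-13−SP-11: −221a − 210b = 18.
Solving gives a = −0.07062, b = −0.01139.
Then c = 345 − a·293 − b·378 = 370.00.
At (149, 496): z = −10.5 − 5.7 + 370.00 = 353.8 m.

353.8 m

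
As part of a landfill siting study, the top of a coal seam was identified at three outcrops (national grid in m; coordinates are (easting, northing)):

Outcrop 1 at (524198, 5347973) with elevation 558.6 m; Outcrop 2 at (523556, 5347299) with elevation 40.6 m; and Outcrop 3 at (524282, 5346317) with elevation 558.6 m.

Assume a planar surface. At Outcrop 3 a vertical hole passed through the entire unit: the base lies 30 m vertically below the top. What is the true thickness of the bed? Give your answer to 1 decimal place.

23.8 m

Let the plane be z = a·E + b·N + c.
Outcrop 2−Outcrop 1: −642a − 674b = −518;  Outcrop 3−Outcrop 1: 84a − 1656b = 0.
Solving gives a = 0.76606, b = 0.03886.
|∇z| = √(a²+b²) = 0.76704, so dip δ = arctan(0.76704) = 37.49°.
True thickness = vertical thickness × cos δ = 30 × cos 37.49° = 23.8 m.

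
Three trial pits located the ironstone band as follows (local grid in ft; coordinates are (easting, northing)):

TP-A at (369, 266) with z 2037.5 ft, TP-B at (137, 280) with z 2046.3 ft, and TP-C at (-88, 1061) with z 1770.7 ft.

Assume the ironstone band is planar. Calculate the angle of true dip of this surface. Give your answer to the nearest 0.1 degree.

20.6°

Two edge vectors: TP-A→TP-B = (-232, 14, 8.8), TP-A→TP-C = (-457, 795, -266.8).
Normal n = (TP-A→TP-B) × (TP-A→TP-C) = (-10731.2, -65919.2, -178042).
So ∂z/∂E = −n_x/n_z = −0.06027 and ∂z/∂N = −n_y/n_z = −0.37025.
Gradient magnitude |∇z| = √(a² + b²) = √(0.00363 + 0.13708) = 0.37512.
True dip = arctan(0.37512) = 20.6°, dipping toward N (azimuth ≈ 009°).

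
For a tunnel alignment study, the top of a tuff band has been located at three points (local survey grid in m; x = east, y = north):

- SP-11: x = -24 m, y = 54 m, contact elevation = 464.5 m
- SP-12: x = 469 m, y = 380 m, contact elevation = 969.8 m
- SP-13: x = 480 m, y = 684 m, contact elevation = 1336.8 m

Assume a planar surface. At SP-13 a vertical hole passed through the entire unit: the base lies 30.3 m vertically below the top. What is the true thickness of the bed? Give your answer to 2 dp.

Let the plane be z = a·x + b·y + c.
SP-12−SP-11: 493a + 326b = 505.3;  SP-13−SP-11: 504a + 630b = 872.3.
Solving gives a = 0.23221, b = 1.19883.
|∇z| = √(a²+b²) = 1.22112, so dip δ = arctan(1.22112) = 50.69°.
True thickness = vertical thickness × cos δ = 30.3 × cos 50.69° = 19.20 m.

19.20 m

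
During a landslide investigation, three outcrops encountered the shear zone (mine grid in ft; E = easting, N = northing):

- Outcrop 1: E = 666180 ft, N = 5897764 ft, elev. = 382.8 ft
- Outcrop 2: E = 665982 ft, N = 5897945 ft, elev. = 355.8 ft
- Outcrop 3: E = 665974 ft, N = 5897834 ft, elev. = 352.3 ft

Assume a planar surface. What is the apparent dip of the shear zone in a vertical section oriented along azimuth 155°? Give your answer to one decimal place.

Two edge vectors: Outcrop 1→Outcrop 2 = (-198, 181, -27), Outcrop 1→Outcrop 3 = (-206, 70, -30.5).
Normal n = (Outcrop 1→Outcrop 2) × (Outcrop 1→Outcrop 3) = (-3630.5, -477, 23426).
So ∂z/∂E = −n_x/n_z = 0.15498 and ∂z/∂N = −n_y/n_z = 0.02036.
Unit vector along 155° is (sin 155°, cos 155°) = (0.4226, -0.9063).
Slope in that direction = a·(0.4226) + b·(-0.9063) = 0.04704.
Apparent dip = arctan|0.04704| = 2.7° (true dip is 8.9°, so apparent ≤ true as expected).

2.7°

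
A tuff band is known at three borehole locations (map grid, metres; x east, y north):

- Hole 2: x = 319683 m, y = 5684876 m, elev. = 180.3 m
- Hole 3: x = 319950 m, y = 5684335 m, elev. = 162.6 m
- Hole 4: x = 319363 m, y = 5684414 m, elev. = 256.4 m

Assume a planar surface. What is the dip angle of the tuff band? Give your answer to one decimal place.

Two edge vectors: Hole 2→Hole 3 = (267, -541, -17.7), Hole 2→Hole 4 = (-320, -462, 76.1).
Normal n = (Hole 2→Hole 3) × (Hole 2→Hole 4) = (-49347.5, -14654.7, -296474).
So ∂z/∂x = −n_x/n_z = −0.16645 and ∂z/∂y = −n_y/n_z = −0.04943.
Gradient magnitude |∇z| = √(a² + b²) = √(0.02770 + 0.00244) = 0.17363.
True dip = arctan(0.17363) = 9.9°, dipping toward ENE (azimuth ≈ 073°).

9.9°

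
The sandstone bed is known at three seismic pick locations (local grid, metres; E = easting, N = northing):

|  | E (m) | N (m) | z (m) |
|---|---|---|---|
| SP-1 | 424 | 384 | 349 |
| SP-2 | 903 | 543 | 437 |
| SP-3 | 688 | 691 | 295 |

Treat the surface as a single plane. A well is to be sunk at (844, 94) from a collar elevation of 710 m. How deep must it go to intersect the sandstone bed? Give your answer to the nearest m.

83 m

Let the plane be z = a·E + b·N + c.
SP-2−SP-1: 479a + 159b = 88;  SP-3−SP-1: 264a + 307b = −54.
Solving gives a = 0.33882, b = −0.46726.
Then c = 349 − a·424 − b·384 = 384.77.
At (844, 94): z_contact = 286.0 − 43.9 + 384.77 = 626.8 m.
Depth below ground = 710 − 626.8 = 83 m.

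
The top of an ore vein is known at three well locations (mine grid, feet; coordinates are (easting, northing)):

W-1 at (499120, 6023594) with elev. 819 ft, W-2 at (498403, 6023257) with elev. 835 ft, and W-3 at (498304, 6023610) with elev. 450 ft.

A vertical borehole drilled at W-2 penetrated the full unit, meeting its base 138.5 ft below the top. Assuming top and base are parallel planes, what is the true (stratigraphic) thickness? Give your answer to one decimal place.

95.0 ft

Let the plane be z = a·E + b·N + c.
W-2−W-1: −717a − 337b = 16;  W-3−W-1: −816a + 16b = −369.
Solving gives a = 0.43320, b = −0.96916.
|∇z| = √(a²+b²) = 1.06157, so dip δ = arctan(1.06157) = 46.71°.
True thickness = vertical thickness × cos δ = 138.5 × cos 46.71° = 95.0 ft.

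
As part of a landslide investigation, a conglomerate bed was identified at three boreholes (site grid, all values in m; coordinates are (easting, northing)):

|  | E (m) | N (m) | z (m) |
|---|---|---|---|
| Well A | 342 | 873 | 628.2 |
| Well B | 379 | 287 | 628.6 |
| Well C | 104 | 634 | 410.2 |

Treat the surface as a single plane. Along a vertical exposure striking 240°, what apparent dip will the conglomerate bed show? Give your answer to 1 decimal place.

Two edge vectors: Well A→Well B = (37, -586, 0.4), Well A→Well C = (-238, -239, -218).
Normal n = (Well A→Well B) × (Well A→Well C) = (127843.6, 7970.8, -148311).
So ∂z/∂E = −n_x/n_z = 0.86200 and ∂z/∂N = −n_y/n_z = 0.05374.
Unit vector along 240° is (sin 240°, cos 240°) = (-0.8660, -0.5000).
Slope in that direction = a·(-0.8660) + b·(-0.5000) = −0.77338.
Apparent dip = arctan|0.77338| = 37.7° (true dip is 40.8°, so apparent ≤ true as expected).

37.7°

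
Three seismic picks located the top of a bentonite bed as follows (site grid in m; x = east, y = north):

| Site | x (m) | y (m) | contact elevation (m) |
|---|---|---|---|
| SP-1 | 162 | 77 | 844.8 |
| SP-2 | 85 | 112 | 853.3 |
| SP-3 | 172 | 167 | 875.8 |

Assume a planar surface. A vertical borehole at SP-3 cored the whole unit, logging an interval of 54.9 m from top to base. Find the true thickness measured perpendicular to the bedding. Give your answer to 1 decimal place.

51.9 m

Two edge vectors: SP-1→SP-2 = (-77, 35, 8.5), SP-1→SP-3 = (10, 90, 31).
Normal n = (SP-1→SP-2) × (SP-1→SP-3) = (320, 2472, -7280).
So ∂z/∂x = −n_x/n_z = 0.04396 and ∂z/∂y = −n_y/n_z = 0.33956.
|∇z| = √(a²+b²) = 0.34239, so dip δ = arctan(0.34239) = 18.90°.
True thickness = vertical thickness × cos δ = 54.9 × cos 18.90° = 51.9 m.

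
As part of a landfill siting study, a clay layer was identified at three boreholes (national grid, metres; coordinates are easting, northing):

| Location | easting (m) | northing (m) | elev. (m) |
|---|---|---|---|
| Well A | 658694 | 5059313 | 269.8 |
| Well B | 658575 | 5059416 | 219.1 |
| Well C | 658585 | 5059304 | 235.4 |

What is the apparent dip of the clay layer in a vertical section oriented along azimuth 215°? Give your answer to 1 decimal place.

5.2°

Let the plane be z = a·easting + b·northing + c.
Well B−Well A: −119a + 103b = −50.7;  Well C−Well A: −109a − 9b = −34.4.
Solving gives a = 0.32522, b = −0.11650.
Unit vector along 215° is (sin 215°, cos 215°) = (-0.5736, -0.8192).
Slope in that direction = a·(-0.5736) + b·(-0.8192) = −0.09111.
Apparent dip = arctan|0.09111| = 5.2° (true dip is 19.1°, so apparent ≤ true as expected).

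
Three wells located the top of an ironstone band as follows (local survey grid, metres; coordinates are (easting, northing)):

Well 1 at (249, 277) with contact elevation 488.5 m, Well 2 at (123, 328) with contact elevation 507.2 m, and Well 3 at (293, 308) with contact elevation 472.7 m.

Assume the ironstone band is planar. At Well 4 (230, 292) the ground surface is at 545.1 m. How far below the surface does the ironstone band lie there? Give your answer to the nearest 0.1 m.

55.2 m

Let the plane be z = a·E + b·N + c.
Well 2−Well 1: −126a + 51b = 18.7;  Well 3−Well 1: 44a + 31b = −15.8.
Solving gives a = −0.22528, b = −0.18992.
Then c = 488.5 − a·249 − b·277 = 597.20.
At (230, 292): z_contact = −51.82 − 55.46 + 597.20 = 489.93 m.
Depth below ground = 545.1 − 489.93 = 55.2 m.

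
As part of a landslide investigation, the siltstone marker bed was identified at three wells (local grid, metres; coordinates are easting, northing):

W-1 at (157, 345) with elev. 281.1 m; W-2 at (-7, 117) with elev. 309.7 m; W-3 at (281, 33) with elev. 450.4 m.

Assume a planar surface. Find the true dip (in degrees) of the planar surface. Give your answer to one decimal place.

Let the plane be z = a·easting + b·northing + c.
W-2−W-1: −164a − 228b = 28.6;  W-3−W-1: 124a − 312b = 169.3.
Solving gives a = 0.37358, b = −0.39415.
Gradient magnitude |∇z| = √(a² + b²) = √(0.13956 + 0.15536) = 0.54306.
True dip = arctan(0.54306) = 28.5°, dipping toward NW (azimuth ≈ 317°).

28.5°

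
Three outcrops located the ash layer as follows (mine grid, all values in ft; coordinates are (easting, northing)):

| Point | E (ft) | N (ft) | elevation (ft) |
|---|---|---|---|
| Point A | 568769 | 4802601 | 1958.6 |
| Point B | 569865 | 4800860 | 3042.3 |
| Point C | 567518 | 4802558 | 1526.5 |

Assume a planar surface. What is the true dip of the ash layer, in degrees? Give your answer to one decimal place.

28.1°

Two edge vectors: Point A→Point B = (1096, -1741, 1083.7), Point A→Point C = (-1251, -43, -432.1).
Normal n = (Point A→Point B) × (Point A→Point C) = (798885.2, -882127.1, -2225119).
So ∂z/∂E = −n_x/n_z = 0.35903 and ∂z/∂N = −n_y/n_z = −0.39644.
Gradient magnitude |∇z| = √(a² + b²) = √(0.12890 + 0.15717) = 0.53485.
True dip = arctan(0.53485) = 28.1°, dipping toward NW (azimuth ≈ 318°).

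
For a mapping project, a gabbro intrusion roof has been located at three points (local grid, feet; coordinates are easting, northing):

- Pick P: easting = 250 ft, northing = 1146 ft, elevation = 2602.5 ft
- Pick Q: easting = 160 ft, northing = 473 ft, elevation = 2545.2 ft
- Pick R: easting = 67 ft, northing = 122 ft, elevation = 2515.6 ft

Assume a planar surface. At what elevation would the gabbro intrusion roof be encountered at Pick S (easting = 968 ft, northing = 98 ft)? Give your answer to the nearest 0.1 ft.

2508.0 ft

Let the plane be z = a·easting + b·northing + c.
Pick Q−Pick P: −90a − 673b = −57.3;  Pick R−Pick P: −183a − 1024b = −86.9.
Solving gives a = −0.006178, b = 0.085967.
Then c = 2602.5 − a·250 − b·1146 = 2505.53.
At (968, 98): z = −6.0 + 8.4 + 2505.53 = 2508.0 ft.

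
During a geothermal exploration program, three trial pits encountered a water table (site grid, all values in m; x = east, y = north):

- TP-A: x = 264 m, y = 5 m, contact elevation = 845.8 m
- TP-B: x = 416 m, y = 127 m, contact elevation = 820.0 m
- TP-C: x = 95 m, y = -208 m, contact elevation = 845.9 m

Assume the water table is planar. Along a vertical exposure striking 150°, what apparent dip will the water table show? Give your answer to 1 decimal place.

Let the plane be z = a·x + b·y + c.
TP-B−TP-A: 152a + 122b = −25.8;  TP-C−TP-A: −169a − 213b = 0.1.
Solving gives a = −0.46634, b = 0.36954.
Unit vector along 150° is (sin 150°, cos 150°) = (0.5000, -0.8660).
Slope in that direction = a·(0.5000) + b·(-0.8660) = −0.55320.
Apparent dip = arctan|0.55320| = 29.0° (true dip is 30.8°, so apparent ≤ true as expected).

29.0°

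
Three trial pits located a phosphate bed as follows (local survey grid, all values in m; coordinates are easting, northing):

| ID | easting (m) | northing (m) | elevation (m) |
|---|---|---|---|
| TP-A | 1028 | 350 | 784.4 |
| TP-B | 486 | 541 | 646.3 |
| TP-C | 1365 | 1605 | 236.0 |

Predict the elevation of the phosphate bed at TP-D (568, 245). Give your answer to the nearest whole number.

Two edge vectors: TP-A→TP-B = (-542, 191, -138.1), TP-A→TP-C = (337, 1255, -548.4).
Normal n = (TP-A→TP-B) × (TP-A→TP-C) = (68571.1, -343772.5, -744577).
So ∂z/∂easting = −n_x/n_z = 0.09209 and ∂z/∂northing = −n_y/n_z = −0.46170.
Intercept c from TP-A: 784.4 − 94.67 + 161.60 = 851.32.
At (568, 245): z = 52.3 − 113.1 + 851.32 = 790.5 m.

791 m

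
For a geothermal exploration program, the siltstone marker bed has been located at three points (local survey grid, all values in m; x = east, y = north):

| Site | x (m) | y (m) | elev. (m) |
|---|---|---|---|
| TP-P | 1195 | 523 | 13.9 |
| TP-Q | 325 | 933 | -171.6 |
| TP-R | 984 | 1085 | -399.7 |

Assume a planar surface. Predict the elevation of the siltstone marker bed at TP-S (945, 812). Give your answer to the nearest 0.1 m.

-175.8 m

Two edge vectors: TP-P→TP-Q = (-870, 410, -185.5), TP-P→TP-R = (-211, 562, -413.6).
Normal n = (TP-P→TP-Q) × (TP-P→TP-R) = (-65325, -320691.5, -402430).
So ∂z/∂x = −n_x/n_z = −0.162326 and ∂z/∂y = −n_y/n_z = −0.796888.
Intercept c from TP-P: 13.9 + 193.98 + 416.77 = 624.65.
At (945, 812): z = −153.4 − 647.1 + 624.65 = -175.8 m.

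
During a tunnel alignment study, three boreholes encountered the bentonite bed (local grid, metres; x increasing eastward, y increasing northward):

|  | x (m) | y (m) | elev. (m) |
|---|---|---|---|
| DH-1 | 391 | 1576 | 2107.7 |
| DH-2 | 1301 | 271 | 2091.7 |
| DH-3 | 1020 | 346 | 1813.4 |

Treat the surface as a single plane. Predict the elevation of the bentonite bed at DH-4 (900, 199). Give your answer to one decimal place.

1539.9 m

Two edge vectors: DH-1→DH-2 = (910, -1305, -16), DH-1→DH-3 = (629, -1230, -294.3).
Normal n = (DH-1→DH-2) × (DH-1→DH-3) = (364381.5, 257749, -298455).
So ∂z/∂x = −n_x/n_z = 1.220893 and ∂z/∂y = −n_y/n_z = 0.863611.
Intercept c from DH-1: 2107.7 − 477.37 − 1361.05 = 269.28.
At (900, 199): z = 1098.8 + 171.9 + 269.28 = 1539.9 m.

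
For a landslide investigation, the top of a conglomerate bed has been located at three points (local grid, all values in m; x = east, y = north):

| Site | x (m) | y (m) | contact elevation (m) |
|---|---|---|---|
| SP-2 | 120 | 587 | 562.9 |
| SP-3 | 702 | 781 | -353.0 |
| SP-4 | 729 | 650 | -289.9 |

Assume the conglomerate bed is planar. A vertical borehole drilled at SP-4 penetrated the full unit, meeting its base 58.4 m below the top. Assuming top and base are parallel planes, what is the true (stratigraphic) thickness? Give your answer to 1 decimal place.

32.1 m

Let the plane be z = a·x + b·y + c.
SP-3−SP-2: 582a + 194b = −915.9;  SP-4−SP-2: 609a + 63b = −852.8.
Solving gives a = −1.32231, b = −0.75422.
|∇z| = √(a²+b²) = 1.52228, so dip δ = arctan(1.52228) = 56.70°.
True thickness = vertical thickness × cos δ = 58.4 × cos 56.70° = 32.1 m.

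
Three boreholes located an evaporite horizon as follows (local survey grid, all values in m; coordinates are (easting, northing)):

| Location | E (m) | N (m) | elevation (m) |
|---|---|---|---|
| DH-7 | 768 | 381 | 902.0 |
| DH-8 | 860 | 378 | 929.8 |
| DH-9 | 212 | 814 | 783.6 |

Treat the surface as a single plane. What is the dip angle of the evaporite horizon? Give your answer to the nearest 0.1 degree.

Two edge vectors: DH-7→DH-8 = (92, -3, 27.8), DH-7→DH-9 = (-556, 433, -118.4).
Normal n = (DH-7→DH-8) × (DH-7→DH-9) = (-11682.2, -4564, 38168).
So ∂z/∂E = −n_x/n_z = 0.30607 and ∂z/∂N = −n_y/n_z = 0.11958.
Gradient magnitude |∇z| = √(a² + b²) = √(0.09368 + 0.01430) = 0.32860.
True dip = arctan(0.32860) = 18.2°, dipping toward WSW (azimuth ≈ 249°).

18.2°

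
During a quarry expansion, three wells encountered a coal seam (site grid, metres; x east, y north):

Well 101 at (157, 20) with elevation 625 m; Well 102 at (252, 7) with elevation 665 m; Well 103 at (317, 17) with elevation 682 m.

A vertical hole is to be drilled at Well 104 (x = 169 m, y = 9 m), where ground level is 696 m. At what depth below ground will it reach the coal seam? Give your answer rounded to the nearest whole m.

61 m

Let the plane be z = a·x + b·y + c.
Well 102−Well 101: 95a − 13b = 40;  Well 103−Well 101: 160a − 3b = 57.
Solving gives a = 0.34596, b = −0.54875.
Then c = 625 − a·157 − b·20 = 581.66.
At (169, 9): z_contact = 58.5 − 4.9 + 581.66 = 635.2 m.
Depth below ground = 696 − 635.2 = 61 m.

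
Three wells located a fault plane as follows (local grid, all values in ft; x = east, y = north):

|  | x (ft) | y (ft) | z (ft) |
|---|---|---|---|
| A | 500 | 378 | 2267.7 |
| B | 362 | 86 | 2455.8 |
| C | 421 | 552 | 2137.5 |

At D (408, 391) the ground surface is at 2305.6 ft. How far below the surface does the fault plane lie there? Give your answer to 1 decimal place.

57.3 ft

Two edge vectors: A→B = (-138, -292, 188.1), A→C = (-79, 174, -130.2).
Normal n = (A→B) × (A→C) = (5289, -32827.5, -47080).
So ∂z/∂x = −n_x/n_z = 0.11234 and ∂z/∂y = −n_y/n_z = −0.69727.
Intercept c from A: 2267.7 − 56.17 + 263.57 = 2475.10.
At (408, 391): z_contact = 45.84 − 272.63 + 2475.10 = 2248.30 ft.
Depth below ground = 2305.6 − 2248.30 = 57.3 ft.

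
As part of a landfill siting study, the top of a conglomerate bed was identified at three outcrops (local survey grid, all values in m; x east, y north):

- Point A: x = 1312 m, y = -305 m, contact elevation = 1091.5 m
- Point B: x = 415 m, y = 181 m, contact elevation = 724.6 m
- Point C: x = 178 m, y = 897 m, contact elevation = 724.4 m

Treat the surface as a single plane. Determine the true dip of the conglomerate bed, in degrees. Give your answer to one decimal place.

27.7°

Let the plane be z = a·x + b·y + c.
Point B−Point A: −897a + 486b = −366.9;  Point C−Point A: −1134a + 1202b = −367.1.
Solving gives a = 0.49823, b = 0.16464.
Gradient magnitude |∇z| = √(a² + b²) = √(0.24824 + 0.02711) = 0.52473.
True dip = arctan(0.52473) = 27.7°, dipping toward WSW (azimuth ≈ 252°).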